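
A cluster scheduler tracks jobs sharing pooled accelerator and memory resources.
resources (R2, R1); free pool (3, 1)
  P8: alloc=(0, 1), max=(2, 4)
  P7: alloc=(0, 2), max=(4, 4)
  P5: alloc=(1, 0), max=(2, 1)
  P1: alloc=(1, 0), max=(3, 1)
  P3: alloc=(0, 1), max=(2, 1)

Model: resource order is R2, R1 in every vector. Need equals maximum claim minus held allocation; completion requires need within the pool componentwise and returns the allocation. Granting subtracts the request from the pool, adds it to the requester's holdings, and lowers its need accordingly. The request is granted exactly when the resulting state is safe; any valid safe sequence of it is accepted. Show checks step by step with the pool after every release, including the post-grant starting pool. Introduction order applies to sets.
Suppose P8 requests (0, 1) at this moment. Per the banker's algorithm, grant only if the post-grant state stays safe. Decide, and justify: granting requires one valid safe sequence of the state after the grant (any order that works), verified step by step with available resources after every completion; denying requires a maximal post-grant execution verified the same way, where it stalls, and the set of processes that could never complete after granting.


DENY — the pretend-granted state is unsafe.
Key observation: the wall is R1: completing P3, P1, P5 brings the pool only to (5, 1), and all the rest need more.
After a pretend grant, a maximal execution: P3, P1, P5 — then nothing else fits. Walking it through:
  pool = (3, 0)
  run P3 (needs (2, 0), free (3, 0)); after release of (0, 1) the pool is (3, 1)
  run P1 (needs (2, 1), free (3, 1)); after release of (1, 0) the pool is (4, 1)
  run P5 (needs (1, 1), free (4, 1)); after release of (1, 0) the pool is (5, 1)
  P8 cannot run: need (2, 2) vs free (5, 1) (insufficient R1)
  P7 cannot run: need (4, 2) vs free (5, 1) (insufficient R1)
Had the request been granted, P8 and P7 could never finish.


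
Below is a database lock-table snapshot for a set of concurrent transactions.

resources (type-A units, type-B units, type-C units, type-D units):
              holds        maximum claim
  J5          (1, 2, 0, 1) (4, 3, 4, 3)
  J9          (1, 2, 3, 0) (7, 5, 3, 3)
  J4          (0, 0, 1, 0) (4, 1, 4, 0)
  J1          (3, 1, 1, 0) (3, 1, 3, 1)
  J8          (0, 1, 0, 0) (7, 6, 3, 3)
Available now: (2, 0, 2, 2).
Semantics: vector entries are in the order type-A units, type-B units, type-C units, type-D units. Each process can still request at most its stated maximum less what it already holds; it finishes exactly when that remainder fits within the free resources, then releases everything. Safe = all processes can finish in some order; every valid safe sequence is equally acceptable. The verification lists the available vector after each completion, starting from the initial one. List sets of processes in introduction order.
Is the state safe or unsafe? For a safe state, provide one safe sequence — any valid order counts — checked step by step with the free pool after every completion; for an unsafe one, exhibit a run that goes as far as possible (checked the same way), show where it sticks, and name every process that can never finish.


SAFE, for example via the order J1, J4, J5, J9, J8.
Key observation: at J1 the run first touches a limit — (0, 0, 2, 1) against (2, 0, 2, 2), exact on a resource it actually requests.
Step-by-step check:
  pool = (2, 0, 2, 2)
  J1: need (0, 0, 2, 1) fits (2, 0, 2, 2); releases (3, 1, 1, 0), pool now (5, 1, 3, 2)
  J4: need (4, 1, 3, 0) fits (5, 1, 3, 2); releases (0, 0, 1, 0), pool now (5, 1, 4, 2)
  J5: need (3, 1, 4, 2) fits (5, 1, 4, 2); releases (1, 2, 0, 1), pool now (6, 3, 4, 3)
  J9: need (6, 3, 0, 3) fits (6, 3, 4, 3); releases (1, 2, 3, 0), pool now (7, 5, 7, 3)
  J8: need (7, 5, 3, 3) fits (7, 5, 7, 3); releases (0, 1, 0, 0), pool now (7, 6, 7, 3)


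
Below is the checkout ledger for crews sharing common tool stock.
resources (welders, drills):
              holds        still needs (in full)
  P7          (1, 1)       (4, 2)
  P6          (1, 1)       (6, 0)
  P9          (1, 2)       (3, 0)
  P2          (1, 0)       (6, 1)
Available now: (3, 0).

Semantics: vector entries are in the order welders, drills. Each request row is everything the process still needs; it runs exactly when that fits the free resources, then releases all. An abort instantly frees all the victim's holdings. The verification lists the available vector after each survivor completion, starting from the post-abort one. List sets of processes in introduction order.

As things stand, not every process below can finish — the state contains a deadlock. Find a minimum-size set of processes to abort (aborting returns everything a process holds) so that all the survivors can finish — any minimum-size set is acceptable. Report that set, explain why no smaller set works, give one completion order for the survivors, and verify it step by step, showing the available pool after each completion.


Abort P2.
Key observation: P6 could never have finished before the abort; with (1, 0) returned by P2, it fits at step 3.
Why nothing smaller works: aborting no one leaves the state deadlocked as given.
One survivor order: P9, P7, P6. Verifying each step (post-abort pool first):
  pool = (4, 0)
  P9 needs (3, 0) <= (4, 0) -> finishes; pool += (1, 2) = (5, 2)
  P7 needs (4, 2) <= (5, 2) -> finishes; pool += (1, 1) = (6, 3)
  P6 needs (6, 0) <= (6, 3) -> finishes; pool += (1, 1) = (7, 4)


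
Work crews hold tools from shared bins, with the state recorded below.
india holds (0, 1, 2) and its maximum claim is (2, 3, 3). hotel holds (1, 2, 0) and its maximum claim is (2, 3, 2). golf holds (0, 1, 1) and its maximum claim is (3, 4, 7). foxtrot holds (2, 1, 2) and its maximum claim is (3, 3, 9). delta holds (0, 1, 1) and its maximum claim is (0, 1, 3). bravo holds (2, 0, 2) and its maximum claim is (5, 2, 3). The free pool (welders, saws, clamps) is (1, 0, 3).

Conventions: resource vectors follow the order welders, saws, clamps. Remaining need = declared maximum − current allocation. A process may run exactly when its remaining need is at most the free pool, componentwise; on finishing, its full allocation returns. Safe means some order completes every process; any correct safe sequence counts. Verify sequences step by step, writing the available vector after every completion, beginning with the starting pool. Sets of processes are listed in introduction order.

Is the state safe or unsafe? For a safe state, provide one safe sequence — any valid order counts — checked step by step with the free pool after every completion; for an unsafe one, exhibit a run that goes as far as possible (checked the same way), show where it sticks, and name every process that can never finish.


UNSAFE.
Key observation: after delta, hotel, india the pool peaks at (2, 4, 6), and each blocked process is short somewhere: golf on welders; foxtrot on clamps; bravo on welders.
Going as far as possible: delta, hotel, india; after that, nothing fits. Verifying each step:
  pool = (1, 0, 3)
  delta: need (0, 0, 2) fits (1, 0, 3); releases (0, 1, 1), pool now (1, 1, 4)
  hotel: need (1, 1, 2) fits (1, 1, 4); releases (1, 2, 0), pool now (2, 3, 4)
  india: need (2, 2, 1) fits (2, 3, 4); releases (0, 1, 2), pool now (2, 4, 6)
  blocked: golf wants (3, 3, 6), pool (2, 4, 6) — not enough welders
  blocked: foxtrot wants (1, 2, 7), pool (2, 4, 6) — not enough clamps
  blocked: bravo wants (3, 2, 1), pool (2, 4, 6) — not enough welders
Processes that can never finish: golf, foxtrot and bravo.


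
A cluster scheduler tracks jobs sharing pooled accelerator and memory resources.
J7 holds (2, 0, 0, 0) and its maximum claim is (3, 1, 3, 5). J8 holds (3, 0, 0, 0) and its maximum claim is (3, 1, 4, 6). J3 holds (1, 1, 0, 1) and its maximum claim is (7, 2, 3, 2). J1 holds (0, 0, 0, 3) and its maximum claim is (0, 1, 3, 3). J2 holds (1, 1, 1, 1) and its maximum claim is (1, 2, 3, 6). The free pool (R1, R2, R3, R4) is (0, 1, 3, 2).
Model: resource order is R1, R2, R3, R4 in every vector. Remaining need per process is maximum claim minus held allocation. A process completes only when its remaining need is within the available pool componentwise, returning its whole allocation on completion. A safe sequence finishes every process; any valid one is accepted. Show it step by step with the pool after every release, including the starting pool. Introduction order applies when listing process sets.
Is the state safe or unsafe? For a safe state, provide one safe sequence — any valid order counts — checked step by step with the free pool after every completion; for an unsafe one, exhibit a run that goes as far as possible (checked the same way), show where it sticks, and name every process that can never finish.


The state is SAFE; one workable sequence: J1, J2, J8, J7, J3.
Key observation: J1 marks the first exact bind of the order: its need (0, 1, 3, 0) fits the free (0, 1, 3, 2) with zero slack on a requested resource.
Verifying each step:
  pool = (0, 1, 3, 2)
  run J1 (needs (0, 1, 3, 0), free (0, 1, 3, 2)); after release of (0, 0, 0, 3) the pool is (0, 1, 3, 5)
  run J2 (needs (0, 1, 2, 5), free (0, 1, 3, 5)); after release of (1, 1, 1, 1) the pool is (1, 2, 4, 6)
  run J8 (needs (0, 1, 4, 6), free (1, 2, 4, 6)); after release of (3, 0, 0, 0) the pool is (4, 2, 4, 6)
  run J7 (needs (1, 1, 3, 5), free (4, 2, 4, 6)); after release of (2, 0, 0, 0) the pool is (6, 2, 4, 6)
  run J3 (needs (6, 1, 3, 1), free (6, 2, 4, 6)); after release of (1, 1, 0, 1) the pool is (7, 3, 4, 7)


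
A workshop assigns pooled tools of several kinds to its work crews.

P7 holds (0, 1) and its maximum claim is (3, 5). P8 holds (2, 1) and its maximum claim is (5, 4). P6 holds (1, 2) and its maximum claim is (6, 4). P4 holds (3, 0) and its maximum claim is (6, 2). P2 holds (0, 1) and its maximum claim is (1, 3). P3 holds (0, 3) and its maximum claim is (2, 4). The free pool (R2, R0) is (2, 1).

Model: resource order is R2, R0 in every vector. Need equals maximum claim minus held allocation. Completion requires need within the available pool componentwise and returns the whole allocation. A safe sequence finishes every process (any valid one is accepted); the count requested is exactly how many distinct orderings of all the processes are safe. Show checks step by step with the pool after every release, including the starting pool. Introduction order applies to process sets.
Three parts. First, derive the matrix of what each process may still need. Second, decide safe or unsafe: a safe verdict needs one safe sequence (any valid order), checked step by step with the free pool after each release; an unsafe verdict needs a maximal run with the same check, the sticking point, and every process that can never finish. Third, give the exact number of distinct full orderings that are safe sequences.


(1) Outstanding need per process (order R2, R0):
  P7: (3, 4)
  P8: (3, 3)
  P6: (5, 2)
  P4: (3, 2)
  P2: (1, 2)
  P3: (2, 1)
(2) UNSAFE — no complete ordering exists.
Key observation: P3, P2 can finish, but then (2, 5) is all there is, and the blocked group's R2 demands exceed it.
The run P3, P2 cannot be extended any further. Check, step by step:
  pool = (2, 1)
  P3: need (2, 1) fits (2, 1); releases (0, 3), pool now (2, 4)
  P2: need (1, 2) fits (2, 4); releases (0, 1), pool now (2, 5)
  P7 still needs (3, 4) but only (2, 5) is free — short on R2
  P8 still needs (3, 3) but only (2, 5) is free — short on R2
  P6 still needs (5, 2) but only (2, 5) is free — short on R2
  P4 still needs (3, 2) but only (2, 5) is free — short on R2
Processes that can never finish: P7, P8, P6 and P4.
(3) Precisely 0 of the possible complete orderings are safe sequences.


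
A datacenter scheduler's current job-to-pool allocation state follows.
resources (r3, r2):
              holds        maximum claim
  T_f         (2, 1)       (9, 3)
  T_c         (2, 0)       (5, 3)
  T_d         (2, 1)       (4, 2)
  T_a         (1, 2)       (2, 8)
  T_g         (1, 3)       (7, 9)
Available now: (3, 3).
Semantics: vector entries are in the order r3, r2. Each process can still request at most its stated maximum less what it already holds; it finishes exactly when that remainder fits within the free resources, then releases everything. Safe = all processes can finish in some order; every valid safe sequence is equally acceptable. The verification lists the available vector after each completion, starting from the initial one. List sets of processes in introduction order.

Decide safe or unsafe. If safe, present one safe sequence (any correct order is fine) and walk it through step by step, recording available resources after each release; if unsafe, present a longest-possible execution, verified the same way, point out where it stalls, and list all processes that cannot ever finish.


UNSAFE.
Key observation: the wall is r2: completing T_c, T_d, T_f brings the pool only to (9, 5), and all the rest need more.
A maximal execution: T_c, T_d, T_f — then nothing else fits. Verifying each step:
  pool = (3, 3)
  T_c: need (3, 3) fits (3, 3); releases (2, 0), pool now (5, 3)
  T_d: need (2, 1) fits (5, 3); releases (2, 1), pool now (7, 4)
  T_f: need (7, 2) fits (7, 4); releases (2, 1), pool now (9, 5)
  blocked: T_a wants (1, 6), pool (9, 5) — not enough r2
  blocked: T_g wants (6, 6), pool (9, 5) — not enough r2
Permanently blocked: T_a and T_g.


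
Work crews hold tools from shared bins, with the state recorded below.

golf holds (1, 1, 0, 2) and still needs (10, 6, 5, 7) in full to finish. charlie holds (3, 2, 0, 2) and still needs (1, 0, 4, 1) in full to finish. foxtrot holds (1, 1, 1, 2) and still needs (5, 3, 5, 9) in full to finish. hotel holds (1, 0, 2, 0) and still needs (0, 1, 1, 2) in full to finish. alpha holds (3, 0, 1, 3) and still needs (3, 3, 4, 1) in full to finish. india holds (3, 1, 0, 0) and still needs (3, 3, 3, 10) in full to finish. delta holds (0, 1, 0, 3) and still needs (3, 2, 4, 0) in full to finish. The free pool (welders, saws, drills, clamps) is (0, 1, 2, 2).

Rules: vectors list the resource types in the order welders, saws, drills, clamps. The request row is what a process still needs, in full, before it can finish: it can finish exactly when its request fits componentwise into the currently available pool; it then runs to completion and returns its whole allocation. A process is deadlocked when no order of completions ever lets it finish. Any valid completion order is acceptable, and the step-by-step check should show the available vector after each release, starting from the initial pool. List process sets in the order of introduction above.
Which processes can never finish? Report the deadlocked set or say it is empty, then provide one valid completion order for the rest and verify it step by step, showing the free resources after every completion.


The deadlocked set is empty.
Key observation: starting with hotel, each completion frees enough for the next — no one is permanently blocked.
The rest can finish in the order hotel, charlie, alpha, delta, india, foxtrot, golf. Walking it through:
  pool = (0, 1, 2, 2)
  hotel: need (0, 1, 1, 2) fits (0, 1, 2, 2); releases (1, 0, 2, 0), pool now (1, 1, 4, 2)
  charlie: need (1, 0, 4, 1) fits (1, 1, 4, 2); releases (3, 2, 0, 2), pool now (4, 3, 4, 4)
  alpha: need (3, 3, 4, 1) fits (4, 3, 4, 4); releases (3, 0, 1, 3), pool now (7, 3, 5, 7)
  delta: need (3, 2, 4, 0) fits (7, 3, 5, 7); releases (0, 1, 0, 3), pool now (7, 4, 5, 10)
  india: need (3, 3, 3, 10) fits (7, 4, 5, 10); releases (3, 1, 0, 0), pool now (10, 5, 5, 10)
  foxtrot: need (5, 3, 5, 9) fits (10, 5, 5, 10); releases (1, 1, 1, 2), pool now (11, 6, 6, 12)
  golf: need (10, 6, 5, 7) fits (11, 6, 6, 12); releases (1, 1, 0, 2), pool now (12, 7, 6, 14)


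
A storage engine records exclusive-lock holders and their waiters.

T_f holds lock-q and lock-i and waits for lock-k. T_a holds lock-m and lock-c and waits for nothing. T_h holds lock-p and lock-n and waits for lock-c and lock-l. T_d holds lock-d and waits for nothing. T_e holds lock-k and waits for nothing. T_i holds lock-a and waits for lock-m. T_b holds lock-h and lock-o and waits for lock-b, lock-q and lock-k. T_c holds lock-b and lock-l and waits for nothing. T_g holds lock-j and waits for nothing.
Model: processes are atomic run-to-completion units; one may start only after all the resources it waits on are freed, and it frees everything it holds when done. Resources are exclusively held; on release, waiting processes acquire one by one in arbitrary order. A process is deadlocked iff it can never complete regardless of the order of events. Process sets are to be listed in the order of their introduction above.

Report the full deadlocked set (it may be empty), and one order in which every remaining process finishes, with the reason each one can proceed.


The deadlocked set is empty.
Key observation: all waits point, directly or indirectly, at processes that can finish, so nothing is permanently blocked.
A valid finishing order for the others: T_a, T_c, T_e, T_f, T_b, T_i, T_d, T_g, T_h.
Step-by-step check:
  T_a: no waits; runs immediately, freeing lock-m and lock-c
  T_c: no waits; runs immediately, freeing lock-b and lock-l
  T_e: no waits; runs immediately, freeing lock-k
  T_f: everything it awaited (lock-k) is free; runs, freeing lock-q and lock-i
  T_b: everything it awaited (lock-b, lock-q and lock-k) is free; runs, freeing lock-h and lock-o
  T_i: everything it awaited (lock-m) is free; runs, freeing lock-a
  T_d: no waits; runs immediately, freeing lock-d
  T_g: no waits; runs immediately, freeing lock-j
  T_h: everything it awaited (lock-c and lock-l) is free; runs, freeing lock-p and lock-n


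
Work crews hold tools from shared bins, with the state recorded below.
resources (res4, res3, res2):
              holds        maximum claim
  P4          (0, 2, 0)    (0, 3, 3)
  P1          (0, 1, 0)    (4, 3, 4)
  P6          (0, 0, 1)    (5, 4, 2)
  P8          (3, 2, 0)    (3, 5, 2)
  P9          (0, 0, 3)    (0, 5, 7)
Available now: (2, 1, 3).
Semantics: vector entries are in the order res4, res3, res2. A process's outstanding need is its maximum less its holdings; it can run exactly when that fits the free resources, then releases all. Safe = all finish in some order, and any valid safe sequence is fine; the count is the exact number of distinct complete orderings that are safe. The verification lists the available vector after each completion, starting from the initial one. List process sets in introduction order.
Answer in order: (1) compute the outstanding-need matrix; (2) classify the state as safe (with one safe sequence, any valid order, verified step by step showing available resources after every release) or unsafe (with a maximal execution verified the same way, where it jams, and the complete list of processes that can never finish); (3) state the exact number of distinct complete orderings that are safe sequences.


(1) Remaining need (order res4, res3, res2):
  P4: (0, 1, 3)
  P1: (4, 2, 4)
  P6: (5, 4, 1)
  P8: (0, 3, 2)
  P9: (0, 5, 4)
(2) SAFE — a valid safe sequence is P4, P8, P6, P1, P9.
Key observation: P4 is the earliest step where a requested resource binds exactly: need (0, 1, 3), pool (2, 1, 3) at its turn.
Verifying each step:
  pool = (2, 1, 3)
  run P4 (needs (0, 1, 3), free (2, 1, 3)); after release of (0, 2, 0) the pool is (2, 3, 3)
  run P8 (needs (0, 3, 2), free (2, 3, 3)); after release of (3, 2, 0) the pool is (5, 5, 3)
  run P6 (needs (5, 4, 1), free (5, 5, 3)); after release of (0, 0, 1) the pool is (5, 5, 4)
  run P1 (needs (4, 2, 4), free (5, 5, 4)); after release of (0, 1, 0) the pool is (5, 6, 4)
  run P9 (needs (0, 5, 4), free (5, 6, 4)); after release of (0, 0, 3) the pool is (5, 6, 7)
(3) Precisely 2 of the possible complete orderings are safe sequences.


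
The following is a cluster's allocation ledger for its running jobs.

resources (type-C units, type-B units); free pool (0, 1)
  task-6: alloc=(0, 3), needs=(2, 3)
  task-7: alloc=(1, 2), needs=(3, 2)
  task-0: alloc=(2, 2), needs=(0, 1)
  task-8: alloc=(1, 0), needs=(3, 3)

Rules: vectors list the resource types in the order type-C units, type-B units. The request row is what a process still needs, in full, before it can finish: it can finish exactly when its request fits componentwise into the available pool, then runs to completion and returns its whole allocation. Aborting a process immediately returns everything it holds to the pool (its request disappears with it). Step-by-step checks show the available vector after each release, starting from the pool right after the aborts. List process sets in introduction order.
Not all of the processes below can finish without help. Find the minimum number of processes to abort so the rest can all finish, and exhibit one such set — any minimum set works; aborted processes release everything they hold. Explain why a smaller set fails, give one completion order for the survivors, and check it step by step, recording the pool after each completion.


The answer: abort task-8.
Key observation: task-7 had no path to completion before; after the abort of task-8 ((1, 0) returned), step 2 is where it fits.
Why nothing smaller works: aborting no one leaves the state deadlocked as given.
One survivor order: task-0, task-7, task-6. Check, step by step (post-abort pool first):
  pool = (1, 1)
  task-0 needs (0, 1) <= (1, 1) -> finishes; pool += (2, 2) = (3, 3)
  task-7 needs (3, 2) <= (3, 3) -> finishes; pool += (1, 2) = (4, 5)
  task-6 needs (2, 3) <= (4, 5) -> finishes; pool += (0, 3) = (4, 8)


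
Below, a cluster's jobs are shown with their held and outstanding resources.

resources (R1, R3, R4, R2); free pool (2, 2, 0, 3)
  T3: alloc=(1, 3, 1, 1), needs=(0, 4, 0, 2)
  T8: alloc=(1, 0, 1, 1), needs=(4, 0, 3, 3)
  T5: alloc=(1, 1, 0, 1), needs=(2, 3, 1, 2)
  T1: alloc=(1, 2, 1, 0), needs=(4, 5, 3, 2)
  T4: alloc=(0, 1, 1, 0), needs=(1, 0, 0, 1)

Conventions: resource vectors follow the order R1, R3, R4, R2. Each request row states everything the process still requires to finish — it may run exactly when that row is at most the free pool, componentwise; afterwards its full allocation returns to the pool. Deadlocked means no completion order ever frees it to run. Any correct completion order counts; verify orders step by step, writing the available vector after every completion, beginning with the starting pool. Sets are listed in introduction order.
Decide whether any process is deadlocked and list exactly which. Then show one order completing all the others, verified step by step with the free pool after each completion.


Deadlocked: T8 and T1.
Key observation: even finishing T4, T5, T3 leaves just (4, 7, 2, 5) free — too little R4 for any of the remaining processes.
The rest can finish in the order T4, T5, T3. Check, step by step:
  pool = (2, 2, 0, 3)
  run T4 (needs (1, 0, 0, 1), free (2, 2, 0, 3)); after release of (0, 1, 1, 0) the pool is (2, 3, 1, 3)
  run T5 (needs (2, 3, 1, 2), free (2, 3, 1, 3)); after release of (1, 1, 0, 1) the pool is (3, 4, 1, 4)
  run T3 (needs (0, 4, 0, 2), free (3, 4, 1, 4)); after release of (1, 3, 1, 1) the pool is (4, 7, 2, 5)
The blocked processes can never fit:
  T8 cannot run: need (4, 0, 3, 3) vs free (4, 7, 2, 5) (insufficient R4)
  T1 cannot run: need (4, 5, 3, 2) vs free (4, 7, 2, 5) (insufficient R4)


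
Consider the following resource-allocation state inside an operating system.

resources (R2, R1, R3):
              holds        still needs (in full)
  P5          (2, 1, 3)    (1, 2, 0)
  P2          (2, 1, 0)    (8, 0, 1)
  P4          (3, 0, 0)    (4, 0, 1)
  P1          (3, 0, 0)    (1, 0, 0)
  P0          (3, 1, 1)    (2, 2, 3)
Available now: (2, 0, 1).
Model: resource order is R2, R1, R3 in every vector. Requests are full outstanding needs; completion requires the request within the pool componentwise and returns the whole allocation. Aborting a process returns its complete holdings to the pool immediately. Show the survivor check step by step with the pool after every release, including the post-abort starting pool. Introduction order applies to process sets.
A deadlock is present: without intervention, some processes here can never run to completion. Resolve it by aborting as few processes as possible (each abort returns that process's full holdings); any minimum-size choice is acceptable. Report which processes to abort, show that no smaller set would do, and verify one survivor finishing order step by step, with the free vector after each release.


Abort P0.
Key observation: the deadlocked P5 becomes finishable only because P0 released (3, 1, 1); it completes at step 4 below.
Minimality: the empty abort set fails — the state is deadlocked as it stands.
One survivor order: P4, P1, P2, P5. Step-by-step check (post-abort pool first):
  pool = (5, 1, 2)
  P4 needs (4, 0, 1) <= (5, 1, 2) -> finishes; pool += (3, 0, 0) = (8, 1, 2)
  P1 needs (1, 0, 0) <= (8, 1, 2) -> finishes; pool += (3, 0, 0) = (11, 1, 2)
  P2 needs (8, 0, 1) <= (11, 1, 2) -> finishes; pool += (2, 1, 0) = (13, 2, 2)
  P5 needs (1, 2, 0) <= (13, 2, 2) -> finishes; pool += (2, 1, 3) = (15, 3, 5)


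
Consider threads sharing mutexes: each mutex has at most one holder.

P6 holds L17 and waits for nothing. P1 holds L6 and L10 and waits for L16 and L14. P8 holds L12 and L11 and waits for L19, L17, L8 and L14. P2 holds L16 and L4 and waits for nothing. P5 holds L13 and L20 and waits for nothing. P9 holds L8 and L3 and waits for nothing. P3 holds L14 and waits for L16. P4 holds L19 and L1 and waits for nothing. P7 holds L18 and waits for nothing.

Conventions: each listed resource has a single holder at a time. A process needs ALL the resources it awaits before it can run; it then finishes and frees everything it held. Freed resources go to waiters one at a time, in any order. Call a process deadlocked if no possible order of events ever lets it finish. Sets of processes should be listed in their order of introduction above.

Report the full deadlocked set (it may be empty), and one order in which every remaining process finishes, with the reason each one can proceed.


Nothing here is deadlocked.
Key observation: the wait relation is loop-free; peeling off processes with no waits unwinds the whole state.
A valid finishing order for the others: P4, P2, P3, P6, P5, P7, P9, P1, P8.
Verifying each step:
  P4: no waits; runs immediately, freeing L19 and L1
  P2: no waits; runs immediately, freeing L16 and L4
  P3 waits on L16 — all released -> runs and releases L14
  P6: no waits; runs immediately, freeing L17
  P5: no waits; runs immediately, freeing L13 and L20
  P7: no waits; runs immediately, freeing L18
  P9: no waits; runs immediately, freeing L8 and L3
  P1 waits on L16 and L14 — all released -> runs and releases L6 and L10
  P8 waits on L19, L17, L8 and L14 — all released -> runs and releases L12 and L11


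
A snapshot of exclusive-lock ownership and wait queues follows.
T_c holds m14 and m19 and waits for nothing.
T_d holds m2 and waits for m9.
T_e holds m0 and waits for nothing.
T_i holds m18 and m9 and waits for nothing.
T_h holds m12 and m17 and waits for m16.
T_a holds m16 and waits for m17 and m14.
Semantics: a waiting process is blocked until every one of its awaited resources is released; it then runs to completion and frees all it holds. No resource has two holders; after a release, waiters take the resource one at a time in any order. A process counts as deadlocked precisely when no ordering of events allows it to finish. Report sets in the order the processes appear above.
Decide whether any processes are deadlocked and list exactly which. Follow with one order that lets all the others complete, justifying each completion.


Deadlocked: T_h and T_a.
Key observation: the loop T_h -> T_a -> T_h blocks itself forever; no other process is dragged down with it.
The rest can finish in the order T_i, T_d, T_c, T_e.
Walking it through:
  T_i: no waits; runs immediately, freeing m18 and m9
  run T_d (all its waits — m9 — are resolved); releases m2
  T_c: no waits; runs immediately, freeing m14 and m19
  T_e: no waits; runs immediately, freeing m0


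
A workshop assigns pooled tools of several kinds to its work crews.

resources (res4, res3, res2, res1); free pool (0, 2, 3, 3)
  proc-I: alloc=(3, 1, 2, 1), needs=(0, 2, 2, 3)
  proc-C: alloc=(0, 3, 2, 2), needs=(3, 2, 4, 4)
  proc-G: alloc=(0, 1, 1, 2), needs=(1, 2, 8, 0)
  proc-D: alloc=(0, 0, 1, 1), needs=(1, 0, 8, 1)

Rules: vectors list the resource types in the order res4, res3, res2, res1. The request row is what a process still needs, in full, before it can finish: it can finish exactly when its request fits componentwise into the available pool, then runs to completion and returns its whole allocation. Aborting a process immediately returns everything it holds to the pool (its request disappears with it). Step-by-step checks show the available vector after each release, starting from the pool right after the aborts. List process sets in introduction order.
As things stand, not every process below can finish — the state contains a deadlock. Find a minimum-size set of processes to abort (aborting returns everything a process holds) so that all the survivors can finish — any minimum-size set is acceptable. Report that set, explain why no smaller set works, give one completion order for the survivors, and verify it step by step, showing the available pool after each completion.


Abort proc-D.
Key observation: the returned (0, 0, 1, 1) from proc-D is what brings proc-G — unrunnable before, under any order — into play at step 3.
Why nothing smaller works: aborting no one leaves the state deadlocked as given.
Survivors finish in the order: proc-I, proc-C, proc-G. Step-by-step check (pool after the aborts first):
  pool = (0, 2, 4, 4)
  proc-I needs (0, 2, 2, 3) <= (0, 2, 4, 4) -> finishes; pool += (3, 1, 2, 1) = (3, 3, 6, 5)
  proc-C needs (3, 2, 4, 4) <= (3, 3, 6, 5) -> finishes; pool += (0, 3, 2, 2) = (3, 6, 8, 7)
  proc-G needs (1, 2, 8, 0) <= (3, 6, 8, 7) -> finishes; pool += (0, 1, 1, 2) = (3, 7, 9, 9)


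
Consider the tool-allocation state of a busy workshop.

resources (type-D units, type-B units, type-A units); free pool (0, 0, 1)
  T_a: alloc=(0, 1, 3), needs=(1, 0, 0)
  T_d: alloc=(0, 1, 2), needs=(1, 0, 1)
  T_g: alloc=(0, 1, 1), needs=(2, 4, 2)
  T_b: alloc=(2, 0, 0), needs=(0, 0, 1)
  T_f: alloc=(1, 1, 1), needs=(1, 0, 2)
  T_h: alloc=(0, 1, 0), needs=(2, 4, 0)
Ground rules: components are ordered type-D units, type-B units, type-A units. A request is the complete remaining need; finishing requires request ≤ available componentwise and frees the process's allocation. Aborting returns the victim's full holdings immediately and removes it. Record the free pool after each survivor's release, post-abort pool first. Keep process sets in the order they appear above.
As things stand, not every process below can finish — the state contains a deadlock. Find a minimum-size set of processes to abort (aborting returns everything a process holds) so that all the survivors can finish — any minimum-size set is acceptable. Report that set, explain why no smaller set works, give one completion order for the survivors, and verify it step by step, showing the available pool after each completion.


Abort T_h.
Key observation: T_g was stuck for good until T_h gave back (0, 1, 0); in the order shown it finishes at step 5.
Minimality: the empty abort set fails — the state is deadlocked as it stands.
The survivors complete as T_b, T_d, T_f, T_a, T_g. Verifying each step (starting from the post-abort pool):
  pool = (0, 1, 1)
  T_b: need (0, 0, 1) fits (0, 1, 1); releases (2, 0, 0), pool now (2, 1, 1)
  T_d: need (1, 0, 1) fits (2, 1, 1); releases (0, 1, 2), pool now (2, 2, 3)
  T_f: need (1, 0, 2) fits (2, 2, 3); releases (1, 1, 1), pool now (3, 3, 4)
  T_a: need (1, 0, 0) fits (3, 3, 4); releases (0, 1, 3), pool now (3, 4, 7)
  T_g: need (2, 4, 2) fits (3, 4, 7); releases (0, 1, 1), pool now (3, 5, 8)


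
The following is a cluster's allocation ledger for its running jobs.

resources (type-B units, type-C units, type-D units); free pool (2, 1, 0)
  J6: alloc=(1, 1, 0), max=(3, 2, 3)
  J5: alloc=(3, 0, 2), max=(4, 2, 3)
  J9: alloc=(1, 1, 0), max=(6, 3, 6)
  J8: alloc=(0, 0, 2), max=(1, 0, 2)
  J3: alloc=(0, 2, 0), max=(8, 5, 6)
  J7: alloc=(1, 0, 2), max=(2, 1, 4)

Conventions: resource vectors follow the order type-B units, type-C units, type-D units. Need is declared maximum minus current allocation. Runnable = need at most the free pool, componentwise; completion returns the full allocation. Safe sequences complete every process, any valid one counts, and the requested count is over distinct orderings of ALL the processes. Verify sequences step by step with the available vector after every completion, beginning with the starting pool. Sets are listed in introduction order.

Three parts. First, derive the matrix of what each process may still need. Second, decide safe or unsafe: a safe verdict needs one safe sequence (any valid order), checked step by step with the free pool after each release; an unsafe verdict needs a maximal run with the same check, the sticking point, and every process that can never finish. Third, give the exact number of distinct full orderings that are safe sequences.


(1) Need matrix, components ordered type-B units, type-C units, type-D units:
  J6: (2, 1, 3)
  J5: (1, 2, 1)
  J9: (5, 2, 6)
  J8: (1, 0, 0)
  J3: (8, 3, 6)
  J7: (1, 1, 2)
(2) SAFE — a valid safe sequence is J8, J7, J6, J5, J9, J3.
Key observation: J7 marks the first exact bind of the order: its need (1, 1, 2) fits the free (2, 1, 2) with zero slack on a requested resource.
Walking it through:
  pool = (2, 1, 0)
  run J8 (needs (1, 0, 0), free (2, 1, 0)); after release of (0, 0, 2) the pool is (2, 1, 2)
  run J7 (needs (1, 1, 2), free (2, 1, 2)); after release of (1, 0, 2) the pool is (3, 1, 4)
  run J6 (needs (2, 1, 3), free (3, 1, 4)); after release of (1, 1, 0) the pool is (4, 2, 4)
  run J5 (needs (1, 2, 1), free (4, 2, 4)); after release of (3, 0, 2) the pool is (7, 2, 6)
  run J9 (needs (5, 2, 6), free (7, 2, 6)); after release of (1, 1, 0) the pool is (8, 3, 6)
  run J3 (needs (8, 3, 6), free (8, 3, 6)); after release of (0, 2, 0) the pool is (8, 5, 6)
(3) Exactly 1 of the possible complete orderings is a safe sequence.


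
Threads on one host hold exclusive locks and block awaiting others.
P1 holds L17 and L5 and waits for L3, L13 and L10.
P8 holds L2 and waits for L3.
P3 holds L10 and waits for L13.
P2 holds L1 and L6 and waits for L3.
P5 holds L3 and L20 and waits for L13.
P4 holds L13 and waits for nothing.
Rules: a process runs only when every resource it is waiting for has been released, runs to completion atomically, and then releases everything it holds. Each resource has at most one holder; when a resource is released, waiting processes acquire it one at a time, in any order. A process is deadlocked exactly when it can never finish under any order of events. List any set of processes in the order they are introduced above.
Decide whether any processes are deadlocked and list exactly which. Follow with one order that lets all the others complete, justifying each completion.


No process is deadlocked.
Key observation: no waiting chain loops back on itself — every chain ends at a process that waits on nothing, so everyone eventually runs.
One completion order for the rest: P4, P5, P2, P8, P3, P1.
Walking it through:
  run P4 (it waits on nothing); releases L13
  P5: everything it awaited (L13) is free; runs, freeing L3 and L20
  P2: everything it awaited (L3) is free; runs, freeing L1 and L6
  P8: everything it awaited (L3) is free; runs, freeing L2
  P3: everything it awaited (L13) is free; runs, freeing L10
  P1: everything it awaited (L3, L13 and L10) is free; runs, freeing L17 and L5


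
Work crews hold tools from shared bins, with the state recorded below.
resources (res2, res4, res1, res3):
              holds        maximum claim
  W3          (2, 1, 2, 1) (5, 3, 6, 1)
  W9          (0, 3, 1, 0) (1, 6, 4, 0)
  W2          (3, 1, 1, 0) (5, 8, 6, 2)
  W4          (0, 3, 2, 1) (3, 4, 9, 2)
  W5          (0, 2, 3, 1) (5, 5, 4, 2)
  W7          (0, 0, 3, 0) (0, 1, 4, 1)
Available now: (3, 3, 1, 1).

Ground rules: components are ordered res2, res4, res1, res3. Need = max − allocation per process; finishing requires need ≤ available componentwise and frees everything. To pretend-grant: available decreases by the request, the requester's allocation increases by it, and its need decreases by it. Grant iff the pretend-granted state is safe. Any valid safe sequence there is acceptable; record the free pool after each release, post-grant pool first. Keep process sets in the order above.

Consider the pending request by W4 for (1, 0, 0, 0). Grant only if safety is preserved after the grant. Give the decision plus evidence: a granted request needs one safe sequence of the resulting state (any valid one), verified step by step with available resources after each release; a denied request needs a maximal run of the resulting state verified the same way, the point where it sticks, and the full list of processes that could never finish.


DENY: after the grant no complete ordering would exist.
Key observation: after W7, W9 the pool peaks at (2, 6, 5, 1), and each blocked process is short somewhere: W3 on res2; W2 on res4, res3; W4 on res1; W5 on res2.
Pretend the grant happened; the run W7, W9 goes as far as possible. Step-by-step check:
  pool = (2, 3, 1, 1)
  W7: need (0, 1, 1, 1) fits (2, 3, 1, 1); releases (0, 0, 3, 0), pool now (2, 3, 4, 1)
  W9: need (1, 3, 3, 0) fits (2, 3, 4, 1); releases (0, 3, 1, 0), pool now (2, 6, 5, 1)
  blocked: W3 wants (3, 2, 4, 0), pool (2, 6, 5, 1) — not enough res2
  blocked: W2 wants (2, 7, 5, 2), pool (2, 6, 5, 1) — not enough res4 and res3
  blocked: W4 wants (2, 1, 7, 1), pool (2, 6, 5, 1) — not enough res1
  blocked: W5 wants (5, 3, 1, 1), pool (2, 6, 5, 1) — not enough res2
Had the request been granted, W3, W2, W4 and W5 could never finish.


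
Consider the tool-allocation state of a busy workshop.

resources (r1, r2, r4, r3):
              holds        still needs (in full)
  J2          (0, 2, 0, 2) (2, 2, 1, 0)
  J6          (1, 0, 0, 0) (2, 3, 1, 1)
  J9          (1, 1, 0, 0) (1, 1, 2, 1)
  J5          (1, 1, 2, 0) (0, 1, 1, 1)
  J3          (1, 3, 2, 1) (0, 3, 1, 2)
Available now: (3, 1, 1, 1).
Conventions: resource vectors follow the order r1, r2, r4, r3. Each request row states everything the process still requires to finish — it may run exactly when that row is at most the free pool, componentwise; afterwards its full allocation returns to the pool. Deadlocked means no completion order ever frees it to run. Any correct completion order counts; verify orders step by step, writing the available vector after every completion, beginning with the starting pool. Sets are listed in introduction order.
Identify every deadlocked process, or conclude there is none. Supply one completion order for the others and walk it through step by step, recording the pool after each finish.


Nothing here is deadlocked.
Key observation: starting with J5, each completion frees enough for the next — no one is permanently blocked.
A valid finishing order for the others: J5, J2, J6, J3, J9. Check, step by step:
  pool = (3, 1, 1, 1)
  run J5 (needs (0, 1, 1, 1), free (3, 1, 1, 1)); after release of (1, 1, 2, 0) the pool is (4, 2, 3, 1)
  run J2 (needs (2, 2, 1, 0), free (4, 2, 3, 1)); after release of (0, 2, 0, 2) the pool is (4, 4, 3, 3)
  run J6 (needs (2, 3, 1, 1), free (4, 4, 3, 3)); after release of (1, 0, 0, 0) the pool is (5, 4, 3, 3)
  run J3 (needs (0, 3, 1, 2), free (5, 4, 3, 3)); after release of (1, 3, 2, 1) the pool is (6, 7, 5, 4)
  run J9 (needs (1, 1, 2, 1), free (6, 7, 5, 4)); after release of (1, 1, 0, 0) the pool is (7, 8, 5, 4)


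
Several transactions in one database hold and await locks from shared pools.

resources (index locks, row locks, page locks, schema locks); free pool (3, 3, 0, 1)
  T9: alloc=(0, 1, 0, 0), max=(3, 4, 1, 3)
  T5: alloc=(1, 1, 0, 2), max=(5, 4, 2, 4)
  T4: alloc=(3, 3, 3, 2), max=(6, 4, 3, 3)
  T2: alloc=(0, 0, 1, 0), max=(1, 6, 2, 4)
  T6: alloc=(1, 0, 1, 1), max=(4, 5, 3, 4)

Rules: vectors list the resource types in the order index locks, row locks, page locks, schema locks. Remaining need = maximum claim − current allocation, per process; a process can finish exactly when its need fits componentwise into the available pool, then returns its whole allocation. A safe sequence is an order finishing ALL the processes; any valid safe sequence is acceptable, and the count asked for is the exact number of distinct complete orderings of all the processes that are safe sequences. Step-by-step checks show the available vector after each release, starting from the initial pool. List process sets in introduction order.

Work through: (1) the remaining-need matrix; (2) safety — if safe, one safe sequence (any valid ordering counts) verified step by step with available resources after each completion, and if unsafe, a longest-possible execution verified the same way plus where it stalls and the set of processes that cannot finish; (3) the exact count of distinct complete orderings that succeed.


(1) Remaining need (order index locks, row locks, page locks, schema locks):
  T9: (3, 3, 1, 3)
  T5: (4, 3, 2, 2)
  T4: (3, 1, 0, 1)
  T2: (1, 6, 1, 4)
  T6: (3, 5, 2, 3)
(2) SAFE, for example via the order T4, T6, T9, T2, T5.
Key observation: the order's first zero-slack moment is T4 ((3, 1, 0, 1) needed, (3, 3, 0, 1) free — a requested resource with nothing to spare).
Step-by-step check:
  pool = (3, 3, 0, 1)
  run T4 (needs (3, 1, 0, 1), free (3, 3, 0, 1)); after release of (3, 3, 3, 2) the pool is (6, 6, 3, 3)
  run T6 (needs (3, 5, 2, 3), free (6, 6, 3, 3)); after release of (1, 0, 1, 1) the pool is (7, 6, 4, 4)
  run T9 (needs (3, 3, 1, 3), free (7, 6, 4, 4)); after release of (0, 1, 0, 0) the pool is (7, 7, 4, 4)
  run T2 (needs (1, 6, 1, 4), free (7, 7, 4, 4)); after release of (0, 0, 1, 0) the pool is (7, 7, 5, 4)
  run T5 (needs (4, 3, 2, 2), free (7, 7, 5, 4)); after release of (1, 1, 0, 2) the pool is (8, 8, 5, 6)
(3) Precisely 16 of the possible complete orderings are safe sequences.
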